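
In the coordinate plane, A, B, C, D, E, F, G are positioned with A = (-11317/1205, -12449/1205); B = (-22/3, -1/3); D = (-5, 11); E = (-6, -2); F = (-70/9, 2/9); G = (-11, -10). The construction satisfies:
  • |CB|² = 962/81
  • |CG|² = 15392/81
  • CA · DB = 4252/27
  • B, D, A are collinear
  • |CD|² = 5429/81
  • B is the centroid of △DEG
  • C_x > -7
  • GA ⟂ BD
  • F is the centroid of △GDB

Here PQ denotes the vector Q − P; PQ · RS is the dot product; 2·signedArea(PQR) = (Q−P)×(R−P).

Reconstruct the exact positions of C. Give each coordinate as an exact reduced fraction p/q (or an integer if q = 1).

1. C_x = -55/9  [line 7/3·x + 34/3·y + -499/27 = 0 ∩ |CB|² = 962/81]
2. C_y = 26/9  [line 7/3·x + 34/3·y + -499/27 = 0 ∩ |CB|² = 962/81]
   → C = (-55/9, 26/9)

C = (-55/9, 26/9)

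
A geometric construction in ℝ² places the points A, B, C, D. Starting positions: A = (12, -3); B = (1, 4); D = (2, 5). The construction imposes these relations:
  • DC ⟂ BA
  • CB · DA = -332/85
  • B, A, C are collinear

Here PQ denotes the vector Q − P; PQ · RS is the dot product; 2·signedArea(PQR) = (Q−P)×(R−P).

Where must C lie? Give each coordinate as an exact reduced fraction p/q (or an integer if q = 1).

1. C_x = 107/85  [B, A, C are collinear ∩ DC ⟂ BA]
2. C_y = 326/85  [B, A, C are collinear ∩ DC ⟂ BA]
   → C = (107/85, 326/85)

C = (107/85, 326/85)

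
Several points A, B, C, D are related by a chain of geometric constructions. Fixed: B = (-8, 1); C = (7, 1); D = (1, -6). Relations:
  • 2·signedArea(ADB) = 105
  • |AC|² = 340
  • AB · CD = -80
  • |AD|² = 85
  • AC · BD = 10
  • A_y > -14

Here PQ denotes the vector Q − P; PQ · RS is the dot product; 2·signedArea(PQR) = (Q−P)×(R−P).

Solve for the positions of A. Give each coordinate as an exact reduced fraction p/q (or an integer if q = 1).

A = (-5, -13)

1. A_x = -5  [AC · BD = 10 ∩ 2·signedArea(ADB) = 105]
2. A_y = -13  [AC · BD = 10 ∩ 2·signedArea(ADB) = 105]
   → A = (-5, -13)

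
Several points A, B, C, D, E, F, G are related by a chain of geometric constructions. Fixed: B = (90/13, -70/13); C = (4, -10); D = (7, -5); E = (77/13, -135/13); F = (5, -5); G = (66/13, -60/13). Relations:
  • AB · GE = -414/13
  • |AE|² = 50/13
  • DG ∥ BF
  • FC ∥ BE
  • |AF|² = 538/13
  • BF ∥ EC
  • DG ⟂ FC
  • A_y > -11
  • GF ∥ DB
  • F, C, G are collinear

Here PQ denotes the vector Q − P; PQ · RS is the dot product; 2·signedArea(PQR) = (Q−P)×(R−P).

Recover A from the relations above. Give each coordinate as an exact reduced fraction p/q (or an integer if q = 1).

1. A_x = 102/13  [line -11/13·x + 75/13·y + 894/13 = 0 ∩ |AE|² = 50/13]
2. A_y = -140/13  [line -11/13·x + 75/13·y + 894/13 = 0 ∩ |AE|² = 50/13]
   → A = (102/13, -140/13)

A = (102/13, -140/13)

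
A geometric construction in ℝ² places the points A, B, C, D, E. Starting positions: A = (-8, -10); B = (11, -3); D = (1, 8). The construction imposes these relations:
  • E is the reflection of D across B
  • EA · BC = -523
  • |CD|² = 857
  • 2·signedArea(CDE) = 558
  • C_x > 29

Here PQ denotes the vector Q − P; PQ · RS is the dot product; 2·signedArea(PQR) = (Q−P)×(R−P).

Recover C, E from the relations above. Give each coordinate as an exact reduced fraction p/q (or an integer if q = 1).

1. E_x = 21  [E is the reflection of D across B]
2. E_y = -14  [E is the reflection of D across B]
   → E = (21, -14)
3. C_x = 30  [2·signedArea(CDE) = 558 ∩ EA · BC = -523]
4. C_y = 4  [2·signedArea(CDE) = 558 ∩ EA · BC = -523]
   → C = (30, 4)

C = (30, 4)
E = (21, -14)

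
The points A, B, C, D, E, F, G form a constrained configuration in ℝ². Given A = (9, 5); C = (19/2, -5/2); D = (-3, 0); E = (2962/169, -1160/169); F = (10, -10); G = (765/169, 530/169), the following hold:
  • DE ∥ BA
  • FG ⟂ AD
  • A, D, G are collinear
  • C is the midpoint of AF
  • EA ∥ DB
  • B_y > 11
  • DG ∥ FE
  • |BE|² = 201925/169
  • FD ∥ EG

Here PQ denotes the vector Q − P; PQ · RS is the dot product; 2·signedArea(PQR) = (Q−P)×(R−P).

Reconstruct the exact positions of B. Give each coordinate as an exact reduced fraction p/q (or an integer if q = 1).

B = (-1948/169, 2005/169)

1. B_x = -1948/169  [DE ∥ BA ∩ EA ∥ DB]
2. B_y = 2005/169  [DE ∥ BA ∩ EA ∥ DB]
   → B = (-1948/169, 2005/169)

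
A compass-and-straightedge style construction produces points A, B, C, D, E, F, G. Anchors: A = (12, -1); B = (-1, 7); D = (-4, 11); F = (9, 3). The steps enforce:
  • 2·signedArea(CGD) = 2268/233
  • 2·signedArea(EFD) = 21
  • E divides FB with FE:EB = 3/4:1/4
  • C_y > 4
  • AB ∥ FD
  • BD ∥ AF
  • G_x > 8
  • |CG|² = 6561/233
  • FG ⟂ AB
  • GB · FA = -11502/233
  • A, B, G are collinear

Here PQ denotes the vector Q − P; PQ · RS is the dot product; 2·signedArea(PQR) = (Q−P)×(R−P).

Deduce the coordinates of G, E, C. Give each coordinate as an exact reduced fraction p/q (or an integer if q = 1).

1. G_x = 1873/233  [A, B, G are collinear ∩ FG ⟂ AB]
2. G_y = 335/233  [A, B, G are collinear ∩ FG ⟂ AB]
   → G = (1873/233, 335/233)
3. E_x = 3/2  [E divides FB with FE:EB = 3/4:1/4]
4. E_y = 6  [E divides FB with FE:EB = 3/4:1/4]
   → E = (3/2, 6)
5. C_x = 820/233  [line -2228/233·x + -2805/233·y + 19675/233 = 0 ∩ |CG|² = 6561/233]
6. C_y = 983/233  [line -2228/233·x + -2805/233·y + 19675/233 = 0 ∩ |CG|² = 6561/233]
   → C = (820/233, 983/233)

C = (820/233, 983/233)
E = (3/2, 6)
G = (1873/233, 335/233)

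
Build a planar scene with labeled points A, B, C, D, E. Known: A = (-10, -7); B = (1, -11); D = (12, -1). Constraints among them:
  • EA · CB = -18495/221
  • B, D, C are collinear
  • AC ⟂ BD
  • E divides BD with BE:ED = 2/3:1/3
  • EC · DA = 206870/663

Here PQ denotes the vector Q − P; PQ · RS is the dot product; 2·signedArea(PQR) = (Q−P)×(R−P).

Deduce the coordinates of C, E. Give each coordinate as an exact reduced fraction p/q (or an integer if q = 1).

1. C_x = -670/221  [B, D, C are collinear ∩ AC ⟂ BD]
2. C_y = -3241/221  [B, D, C are collinear ∩ AC ⟂ BD]
   → C = (-670/221, -3241/221)
3. E_x = 25/3  [E divides BD with BE:ED = 2/3:1/3]
4. E_y = -13/3  [E divides BD with BE:ED = 2/3:1/3]
   → E = (25/3, -13/3)

C = (-670/221, -3241/221)
E = (25/3, -13/3)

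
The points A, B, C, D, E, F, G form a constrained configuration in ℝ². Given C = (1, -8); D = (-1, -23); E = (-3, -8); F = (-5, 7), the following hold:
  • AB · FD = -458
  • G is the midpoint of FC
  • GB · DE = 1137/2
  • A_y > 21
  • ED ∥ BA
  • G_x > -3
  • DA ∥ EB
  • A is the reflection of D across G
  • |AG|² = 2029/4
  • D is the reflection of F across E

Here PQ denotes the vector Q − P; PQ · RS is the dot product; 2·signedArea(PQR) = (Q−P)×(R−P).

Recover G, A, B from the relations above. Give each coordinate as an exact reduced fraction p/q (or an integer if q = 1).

A = (-3, 22)
B = (-5, 37)
G = (-2, -1/2)

1. G_x = -2  [G is the midpoint of FC]
2. G_y = -1/2  [G is the midpoint of FC]
   → G = (-2, -1/2)
3. A_x = -3  [A is the reflection of D across G]
4. A_y = 22  [A is the reflection of D across G]
   → A = (-3, 22)
5. B_x = -5  [ED ∥ BA ∩ DA ∥ EB]
6. B_y = 37  [ED ∥ BA ∩ DA ∥ EB]
   → B = (-5, 37)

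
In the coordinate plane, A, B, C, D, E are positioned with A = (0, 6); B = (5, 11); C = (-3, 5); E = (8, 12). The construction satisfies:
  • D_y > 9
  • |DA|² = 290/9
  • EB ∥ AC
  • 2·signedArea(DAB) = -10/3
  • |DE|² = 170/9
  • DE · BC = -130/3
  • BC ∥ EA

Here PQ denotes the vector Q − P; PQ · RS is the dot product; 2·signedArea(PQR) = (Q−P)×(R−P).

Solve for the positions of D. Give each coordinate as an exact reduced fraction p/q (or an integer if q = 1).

D = (13/3, 29/3)

1. D_x = 13/3  [2·signedArea(DAB) = -10/3 ∩ DE · BC = -130/3]
2. D_y = 29/3  [2·signedArea(DAB) = -10/3 ∩ DE · BC = -130/3]
   → D = (13/3, 29/3)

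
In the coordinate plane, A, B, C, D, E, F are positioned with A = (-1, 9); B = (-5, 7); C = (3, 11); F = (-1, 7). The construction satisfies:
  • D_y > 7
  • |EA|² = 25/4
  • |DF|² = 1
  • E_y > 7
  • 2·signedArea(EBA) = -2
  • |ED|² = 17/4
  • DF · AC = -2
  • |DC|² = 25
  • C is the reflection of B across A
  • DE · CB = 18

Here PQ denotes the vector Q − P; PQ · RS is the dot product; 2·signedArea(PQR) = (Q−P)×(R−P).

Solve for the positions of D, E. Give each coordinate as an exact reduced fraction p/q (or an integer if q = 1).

D = (-1, 8)
E = (-3, 15/2)

1. D_x = -1  [line -4·x + -2·y + 12 = 0 ∩ |DF|² = 1]
2. D_y = 8  [line -4·x + -2·y + 12 = 0 ∩ |DF|² = 1]
   → D = (-1, 8)
3. E_x = -3  [2·signedArea(EBA) = -2 ∩ DE · CB = 18]
4. E_y = 15/2  [2·signedArea(EBA) = -2 ∩ DE · CB = 18]
   → E = (-3, 15/2)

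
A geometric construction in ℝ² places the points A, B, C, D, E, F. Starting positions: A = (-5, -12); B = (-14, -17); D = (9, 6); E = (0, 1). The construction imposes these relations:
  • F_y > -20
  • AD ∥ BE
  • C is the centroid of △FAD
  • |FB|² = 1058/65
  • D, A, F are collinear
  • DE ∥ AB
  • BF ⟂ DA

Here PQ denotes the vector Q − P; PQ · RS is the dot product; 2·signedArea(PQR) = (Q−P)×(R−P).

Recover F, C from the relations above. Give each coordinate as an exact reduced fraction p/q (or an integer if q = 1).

C = (-443/195, -552/65)
F = (-703/65, -1266/65)

1. F_x = -703/65  [D, A, F are collinear ∩ BF ⟂ DA]
2. F_y = -1266/65  [D, A, F are collinear ∩ BF ⟂ DA]
   → F = (-703/65, -1266/65)
3. C_x = -443/195  [C is the centroid of △FAD]
4. C_y = -552/65  [C is the centroid of △FAD]
   → C = (-443/195, -552/65)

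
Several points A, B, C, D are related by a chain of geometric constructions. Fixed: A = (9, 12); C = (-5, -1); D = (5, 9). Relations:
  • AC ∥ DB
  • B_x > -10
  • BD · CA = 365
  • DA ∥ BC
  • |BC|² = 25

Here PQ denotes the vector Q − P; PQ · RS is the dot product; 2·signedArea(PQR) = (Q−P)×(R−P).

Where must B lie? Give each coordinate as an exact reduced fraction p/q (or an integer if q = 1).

B = (-9, -4)

1. B_x = -9  [DA ∥ BC ∩ AC ∥ DB]
2. B_y = -4  [DA ∥ BC ∩ AC ∥ DB]
   → B = (-9, -4)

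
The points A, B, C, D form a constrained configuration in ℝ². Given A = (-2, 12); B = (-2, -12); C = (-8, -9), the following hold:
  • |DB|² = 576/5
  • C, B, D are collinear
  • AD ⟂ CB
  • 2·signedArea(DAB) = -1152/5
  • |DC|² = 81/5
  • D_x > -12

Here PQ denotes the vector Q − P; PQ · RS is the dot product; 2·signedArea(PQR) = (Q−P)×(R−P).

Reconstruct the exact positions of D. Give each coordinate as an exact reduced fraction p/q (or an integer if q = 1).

D = (-58/5, -36/5)

1. D_x = -58/5  [C, B, D are collinear ∩ AD ⟂ CB]
2. D_y = -36/5  [C, B, D are collinear ∩ AD ⟂ CB]
   → D = (-58/5, -36/5)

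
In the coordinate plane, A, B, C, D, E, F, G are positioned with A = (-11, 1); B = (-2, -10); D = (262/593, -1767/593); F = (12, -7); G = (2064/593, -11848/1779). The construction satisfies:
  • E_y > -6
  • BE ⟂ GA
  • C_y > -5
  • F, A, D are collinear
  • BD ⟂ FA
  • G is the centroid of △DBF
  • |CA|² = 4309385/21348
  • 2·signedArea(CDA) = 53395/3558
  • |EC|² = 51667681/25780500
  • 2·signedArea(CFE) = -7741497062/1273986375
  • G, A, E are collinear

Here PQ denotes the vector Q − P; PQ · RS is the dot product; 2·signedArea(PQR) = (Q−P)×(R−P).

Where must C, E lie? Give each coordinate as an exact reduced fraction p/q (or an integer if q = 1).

1. E_x = 245795978/424662125  [G, A, E are collinear ∩ BE ⟂ GA]
2. E_y = -2176364246/424662125  [G, A, E are collinear ∩ BE ⟂ GA]
   → E = (245795978/424662125, -2176364246/424662125)
3. C_x = 1163/593  [2·signedArea(CDA) = 53395/3558 ∩ 2·signedArea(CFE) = -7741497062/1273986375]
4. C_y = -17149/3558  [2·signedArea(CDA) = 53395/3558 ∩ 2·signedArea(CFE) = -7741497062/1273986375]
   → C = (1163/593, -17149/3558)

C = (1163/593, -17149/3558)
E = (245795978/424662125, -2176364246/424662125)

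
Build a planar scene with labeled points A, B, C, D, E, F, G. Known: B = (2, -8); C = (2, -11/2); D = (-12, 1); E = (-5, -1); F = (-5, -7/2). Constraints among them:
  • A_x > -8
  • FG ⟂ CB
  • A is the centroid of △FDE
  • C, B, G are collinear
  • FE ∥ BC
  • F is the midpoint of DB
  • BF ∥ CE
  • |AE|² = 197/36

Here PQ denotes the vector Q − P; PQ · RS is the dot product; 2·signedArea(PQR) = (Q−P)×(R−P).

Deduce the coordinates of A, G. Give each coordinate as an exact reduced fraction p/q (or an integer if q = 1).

1. A_x = -22/3  [A is the centroid of △FDE]
2. A_y = -7/6  [A is the centroid of △FDE]
   → A = (-22/3, -7/6)
3. G_x = 2  [C, B, G are collinear ∩ FG ⟂ CB]
4. G_y = -7/2  [C, B, G are collinear ∩ FG ⟂ CB]
   → G = (2, -7/2)

A = (-22/3, -7/6)
G = (2, -7/2)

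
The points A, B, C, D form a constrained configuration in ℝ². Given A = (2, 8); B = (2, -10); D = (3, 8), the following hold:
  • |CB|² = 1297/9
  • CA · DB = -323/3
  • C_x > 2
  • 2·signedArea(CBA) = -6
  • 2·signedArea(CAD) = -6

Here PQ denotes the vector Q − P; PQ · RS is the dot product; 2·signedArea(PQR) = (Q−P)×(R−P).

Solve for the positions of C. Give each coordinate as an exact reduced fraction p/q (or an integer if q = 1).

1. C_x = 7/3  [2·signedArea(CAD) = -6 ∩ 2·signedArea(CBA) = -6]
2. C_y = 2  [2·signedArea(CAD) = -6 ∩ 2·signedArea(CBA) = -6]
   → C = (7/3, 2)

C = (7/3, 2)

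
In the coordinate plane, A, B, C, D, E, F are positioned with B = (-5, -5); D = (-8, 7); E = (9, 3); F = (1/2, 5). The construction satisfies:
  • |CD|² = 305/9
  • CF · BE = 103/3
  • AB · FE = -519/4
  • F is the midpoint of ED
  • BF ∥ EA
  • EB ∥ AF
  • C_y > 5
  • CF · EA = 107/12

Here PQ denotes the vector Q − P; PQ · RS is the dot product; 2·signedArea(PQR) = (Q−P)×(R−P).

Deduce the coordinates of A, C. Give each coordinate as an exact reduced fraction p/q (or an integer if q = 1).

A = (29/2, 13)
C = (-7/3, 17/3)

1. A_x = 29/2  [EB ∥ AF ∩ BF ∥ EA]
2. A_y = 13  [EB ∥ AF ∩ BF ∥ EA]
   → A = (29/2, 13)
3. C_x = -7/3  [CF · BE = 103/3 ∩ CF · EA = 107/12]
4. C_y = 17/3  [CF · BE = 103/3 ∩ CF · EA = 107/12]
   → C = (-7/3, 17/3)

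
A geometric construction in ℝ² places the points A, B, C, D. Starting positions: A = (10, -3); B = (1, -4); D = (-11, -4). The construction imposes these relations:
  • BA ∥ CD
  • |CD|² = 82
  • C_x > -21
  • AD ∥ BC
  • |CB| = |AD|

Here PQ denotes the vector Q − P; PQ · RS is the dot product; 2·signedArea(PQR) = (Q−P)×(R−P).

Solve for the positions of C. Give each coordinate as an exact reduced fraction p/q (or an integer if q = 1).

C = (-20, -5)

1. C_x = -20  [BA ∥ CD ∩ AD ∥ BC]
2. C_y = -5  [BA ∥ CD ∩ AD ∥ BC]
   → C = (-20, -5)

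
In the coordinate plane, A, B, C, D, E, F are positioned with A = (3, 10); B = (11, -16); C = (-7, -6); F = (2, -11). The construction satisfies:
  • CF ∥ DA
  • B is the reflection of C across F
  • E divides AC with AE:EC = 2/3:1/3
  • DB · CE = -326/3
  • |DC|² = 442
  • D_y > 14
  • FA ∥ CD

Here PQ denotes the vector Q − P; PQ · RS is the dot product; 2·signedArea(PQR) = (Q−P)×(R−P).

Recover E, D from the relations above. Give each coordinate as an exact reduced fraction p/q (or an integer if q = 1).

1. E_x = -11/3  [E divides AC with AE:EC = 2/3:1/3]
2. E_y = -2/3  [E divides AC with AE:EC = 2/3:1/3]
   → E = (-11/3, -2/3)
3. D_x = -6  [CF ∥ DA ∩ FA ∥ CD]
4. D_y = 15  [CF ∥ DA ∩ FA ∥ CD]
   → D = (-6, 15)

D = (-6, 15)
E = (-11/3, -2/3)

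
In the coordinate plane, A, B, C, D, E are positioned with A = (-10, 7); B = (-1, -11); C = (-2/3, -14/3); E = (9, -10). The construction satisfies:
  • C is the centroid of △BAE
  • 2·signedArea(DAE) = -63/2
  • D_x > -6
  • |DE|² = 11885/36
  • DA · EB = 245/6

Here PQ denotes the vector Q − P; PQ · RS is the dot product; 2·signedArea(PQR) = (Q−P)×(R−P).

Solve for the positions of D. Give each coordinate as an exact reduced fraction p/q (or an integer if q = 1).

D = (-16/3, 7/6)

1. D_x = -16/3  [2·signedArea(DAE) = -63/2 ∩ DA · EB = 245/6]
2. D_y = 7/6  [2·signedArea(DAE) = -63/2 ∩ DA · EB = 245/6]
   → D = (-16/3, 7/6)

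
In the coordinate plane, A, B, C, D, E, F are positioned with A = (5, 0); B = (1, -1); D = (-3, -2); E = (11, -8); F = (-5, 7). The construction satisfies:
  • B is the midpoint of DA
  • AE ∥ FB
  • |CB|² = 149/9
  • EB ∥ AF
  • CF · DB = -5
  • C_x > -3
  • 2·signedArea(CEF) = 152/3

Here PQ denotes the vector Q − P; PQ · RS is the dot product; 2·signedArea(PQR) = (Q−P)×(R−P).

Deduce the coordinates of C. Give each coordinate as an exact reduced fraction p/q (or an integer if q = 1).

C = (-7/3, 4/3)

1. C_x = -7/3  [2·signedArea(CEF) = 152/3 ∩ CF · DB = -5]
2. C_y = 4/3  [2·signedArea(CEF) = 152/3 ∩ CF · DB = -5]
   → C = (-7/3, 4/3)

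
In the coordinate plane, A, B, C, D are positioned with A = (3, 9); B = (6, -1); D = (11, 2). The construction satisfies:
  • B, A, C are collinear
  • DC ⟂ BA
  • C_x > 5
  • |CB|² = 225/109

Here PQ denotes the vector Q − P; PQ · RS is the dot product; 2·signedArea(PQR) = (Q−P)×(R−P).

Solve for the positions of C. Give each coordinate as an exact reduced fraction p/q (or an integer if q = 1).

1. C_x = 609/109  [B, A, C are collinear ∩ DC ⟂ BA]
2. C_y = 41/109  [B, A, C are collinear ∩ DC ⟂ BA]
   → C = (609/109, 41/109)

C = (609/109, 41/109)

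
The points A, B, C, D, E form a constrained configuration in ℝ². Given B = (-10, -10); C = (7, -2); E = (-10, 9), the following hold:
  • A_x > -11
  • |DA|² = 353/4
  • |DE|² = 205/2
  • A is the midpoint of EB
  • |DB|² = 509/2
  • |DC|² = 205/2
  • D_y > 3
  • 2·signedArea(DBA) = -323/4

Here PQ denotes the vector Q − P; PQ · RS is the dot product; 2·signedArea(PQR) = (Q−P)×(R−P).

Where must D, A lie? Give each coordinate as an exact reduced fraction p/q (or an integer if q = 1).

A = (-10, -1/2)
D = (-3/2, 7/2)

1. A_x = -10  [A is the midpoint of EB]
2. A_y = -1/2  [A is the midpoint of EB]
   → A = (-10, -1/2)
3. D_x = -3/2  [2·signedArea(DBA) = -323/4]
4. D_y = 7/2  [|DB|² = 509/2]
   → D = (-3/2, 7/2)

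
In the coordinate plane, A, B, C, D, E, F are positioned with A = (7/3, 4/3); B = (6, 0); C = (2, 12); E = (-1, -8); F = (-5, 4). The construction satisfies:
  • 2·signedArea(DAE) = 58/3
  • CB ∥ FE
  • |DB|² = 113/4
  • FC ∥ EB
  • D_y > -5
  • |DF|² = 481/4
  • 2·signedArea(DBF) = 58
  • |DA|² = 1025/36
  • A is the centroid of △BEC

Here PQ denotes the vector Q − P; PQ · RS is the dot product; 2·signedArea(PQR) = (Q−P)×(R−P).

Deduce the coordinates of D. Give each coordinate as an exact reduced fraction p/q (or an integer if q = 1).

D = (5/2, -4)

1. D_x = 5/2  [2·signedArea(DBF) = 58 ∩ 2·signedArea(DAE) = 58/3]
2. D_y = -4  [2·signedArea(DBF) = 58 ∩ 2·signedArea(DAE) = 58/3]
   → D = (5/2, -4)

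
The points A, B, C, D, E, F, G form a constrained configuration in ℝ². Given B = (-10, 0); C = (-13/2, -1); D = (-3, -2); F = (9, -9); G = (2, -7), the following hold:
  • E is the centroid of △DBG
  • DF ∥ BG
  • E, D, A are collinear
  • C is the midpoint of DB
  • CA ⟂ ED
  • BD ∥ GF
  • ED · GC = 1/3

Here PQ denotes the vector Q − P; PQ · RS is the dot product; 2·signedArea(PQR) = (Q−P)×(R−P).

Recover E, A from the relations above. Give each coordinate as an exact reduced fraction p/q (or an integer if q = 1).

A = (-47/13, -38/13)
E = (-11/3, -3)

1. E_x = -11/3  [E is the centroid of △DBG]
2. E_y = -3  [E is the centroid of △DBG]
   → E = (-11/3, -3)
3. A_x = -47/13  [E, D, A are collinear ∩ CA ⟂ ED]
4. A_y = -38/13  [E, D, A are collinear ∩ CA ⟂ ED]
   → A = (-47/13, -38/13)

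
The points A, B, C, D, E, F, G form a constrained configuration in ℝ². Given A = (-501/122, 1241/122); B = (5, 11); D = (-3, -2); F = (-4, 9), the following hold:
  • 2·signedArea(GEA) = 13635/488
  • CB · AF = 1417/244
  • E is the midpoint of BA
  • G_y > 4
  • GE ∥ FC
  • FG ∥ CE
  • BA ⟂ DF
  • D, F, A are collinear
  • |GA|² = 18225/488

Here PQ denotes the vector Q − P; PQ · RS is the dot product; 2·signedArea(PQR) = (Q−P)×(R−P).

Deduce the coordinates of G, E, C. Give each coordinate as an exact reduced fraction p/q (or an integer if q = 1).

1. E_x = 109/244  [E is the midpoint of BA]
2. E_y = 2583/244  [E is the midpoint of BA]
   → E = (109/244, 2583/244)
3. G_x = -867/244  [line 101/244·x + -1111/244·y + 9797/488 = 0 ∩ |GA|² = 18225/488]
4. G_y = 997/244  [line 101/244·x + -1111/244·y + 9797/488 = 0 ∩ |GA|² = 18225/488]
   → G = (-867/244, 997/244)
5. C_x = 0  [FG ∥ CE ∩ GE ∥ FC]
6. C_y = 31/2  [FG ∥ CE ∩ GE ∥ FC]
   → C = (0, 31/2)

C = (0, 31/2)
E = (109/244, 2583/244)
G = (-867/244, 997/244)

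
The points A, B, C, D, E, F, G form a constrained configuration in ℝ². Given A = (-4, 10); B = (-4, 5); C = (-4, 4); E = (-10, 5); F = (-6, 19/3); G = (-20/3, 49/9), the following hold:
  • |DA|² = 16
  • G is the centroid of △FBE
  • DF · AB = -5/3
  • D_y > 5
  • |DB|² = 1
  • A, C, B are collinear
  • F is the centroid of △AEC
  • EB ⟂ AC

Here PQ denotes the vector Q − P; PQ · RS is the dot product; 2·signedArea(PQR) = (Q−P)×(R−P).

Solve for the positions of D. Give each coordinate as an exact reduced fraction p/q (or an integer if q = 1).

1. D_y = 6  [DF · AB = -5/3]
2. D_x = -4  [|DB|² = 1]
   → D = (-4, 6)

D = (-4, 6)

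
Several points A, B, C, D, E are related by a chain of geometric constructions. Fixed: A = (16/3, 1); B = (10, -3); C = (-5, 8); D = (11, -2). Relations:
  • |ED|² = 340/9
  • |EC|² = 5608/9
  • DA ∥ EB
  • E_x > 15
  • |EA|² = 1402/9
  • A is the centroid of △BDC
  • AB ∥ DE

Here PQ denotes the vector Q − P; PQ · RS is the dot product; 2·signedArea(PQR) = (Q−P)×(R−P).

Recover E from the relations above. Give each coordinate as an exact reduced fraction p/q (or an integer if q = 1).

E = (47/3, -6)

1. E_x = 47/3  [DA ∥ EB ∩ AB ∥ DE]
2. E_y = -6  [DA ∥ EB ∩ AB ∥ DE]
   → E = (47/3, -6)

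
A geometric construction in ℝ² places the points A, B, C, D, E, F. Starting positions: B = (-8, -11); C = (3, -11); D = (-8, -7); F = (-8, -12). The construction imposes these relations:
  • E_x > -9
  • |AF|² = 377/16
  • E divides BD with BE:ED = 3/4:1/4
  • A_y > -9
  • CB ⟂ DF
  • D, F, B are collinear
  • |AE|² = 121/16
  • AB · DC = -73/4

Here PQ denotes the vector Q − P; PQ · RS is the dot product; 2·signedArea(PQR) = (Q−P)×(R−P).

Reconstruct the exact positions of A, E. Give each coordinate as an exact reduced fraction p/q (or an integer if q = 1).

A = (-21/4, -8)
E = (-8, -8)

1. A_x = -21/4  [line -11·x + 4·y + -103/4 = 0 ∩ |AF|² = 377/16]
2. A_y = -8  [line -11·x + 4·y + -103/4 = 0 ∩ |AF|² = 377/16]
   → A = (-21/4, -8)
3. E_x = -8  [E divides BD with BE:ED = 3/4:1/4]
4. E_y = -8  [E divides BD with BE:ED = 3/4:1/4]
   → E = (-8, -8)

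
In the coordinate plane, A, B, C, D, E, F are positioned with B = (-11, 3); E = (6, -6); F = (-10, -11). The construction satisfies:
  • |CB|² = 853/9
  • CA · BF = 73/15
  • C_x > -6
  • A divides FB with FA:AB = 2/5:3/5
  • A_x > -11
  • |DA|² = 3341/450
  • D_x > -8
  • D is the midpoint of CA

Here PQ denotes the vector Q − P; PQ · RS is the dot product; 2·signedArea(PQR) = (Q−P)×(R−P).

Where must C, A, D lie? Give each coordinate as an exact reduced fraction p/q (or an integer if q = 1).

A = (-52/5, -27/5)
C = (-5, -14/3)
D = (-77/10, -151/30)

1. A_x = -52/5  [A divides FB with FA:AB = 2/5:3/5]
2. A_y = -27/5  [A divides FB with FA:AB = 2/5:3/5]
   → A = (-52/5, -27/5)
3. C_x = -5  [line -1·x + 14·y + 181/3 = 0 ∩ |CB|² = 853/9]
4. C_y = -14/3  [line -1·x + 14·y + 181/3 = 0 ∩ |CB|² = 853/9]
   → C = (-5, -14/3)
5. D_x = -77/10  [D is the midpoint of CA]
6. D_y = -151/30  [D is the midpoint of CA]
   → D = (-77/10, -151/30)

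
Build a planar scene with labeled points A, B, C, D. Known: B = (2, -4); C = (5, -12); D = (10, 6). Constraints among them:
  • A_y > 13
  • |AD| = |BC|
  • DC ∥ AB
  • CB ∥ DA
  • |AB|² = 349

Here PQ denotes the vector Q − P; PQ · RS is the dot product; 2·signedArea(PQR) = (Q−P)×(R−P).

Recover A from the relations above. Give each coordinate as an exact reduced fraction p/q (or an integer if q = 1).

1. A_x = 7  [DC ∥ AB ∩ CB ∥ DA]
2. A_y = 14  [DC ∥ AB ∩ CB ∥ DA]
   → A = (7, 14)

A = (7, 14)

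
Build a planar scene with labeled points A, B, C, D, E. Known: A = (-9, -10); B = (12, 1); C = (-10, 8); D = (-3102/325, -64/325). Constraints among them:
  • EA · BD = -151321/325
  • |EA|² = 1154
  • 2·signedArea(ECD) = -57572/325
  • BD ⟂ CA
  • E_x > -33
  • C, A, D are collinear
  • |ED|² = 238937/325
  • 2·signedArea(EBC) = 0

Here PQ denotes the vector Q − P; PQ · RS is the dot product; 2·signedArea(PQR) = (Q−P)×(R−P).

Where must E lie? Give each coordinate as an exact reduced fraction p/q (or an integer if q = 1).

E = (-32, 15)

1. E_x = -32  [2·signedArea(EBC) = 0 ∩ EA · BD = -151321/325]
2. E_y = 15  [2·signedArea(EBC) = 0 ∩ EA · BD = -151321/325]
   → E = (-32, 15)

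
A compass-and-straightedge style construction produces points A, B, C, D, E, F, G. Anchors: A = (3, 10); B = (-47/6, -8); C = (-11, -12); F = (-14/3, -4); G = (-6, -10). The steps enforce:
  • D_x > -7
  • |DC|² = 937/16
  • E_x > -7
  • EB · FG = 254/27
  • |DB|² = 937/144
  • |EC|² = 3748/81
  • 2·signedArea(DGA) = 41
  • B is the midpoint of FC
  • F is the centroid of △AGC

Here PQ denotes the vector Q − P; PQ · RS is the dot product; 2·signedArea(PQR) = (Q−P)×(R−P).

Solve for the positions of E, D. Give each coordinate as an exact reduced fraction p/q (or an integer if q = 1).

1. E_x = -61/9  [line 4/3·x + 6·y + 1324/27 = 0 ∩ |EC|² = 3748/81]
2. E_y = -20/3  [line 4/3·x + 6·y + 1324/27 = 0 ∩ |EC|² = 3748/81]
   → E = (-61/9, -20/3)
3. D_x = -25/4  [line -20·x + 9·y + -71 = 0 ∩ |DC|² = 937/16]
4. D_y = -6  [line -20·x + 9·y + -71 = 0 ∩ |DC|² = 937/16]
   → D = (-25/4, -6)

D = (-25/4, -6)
E = (-61/9, -20/3)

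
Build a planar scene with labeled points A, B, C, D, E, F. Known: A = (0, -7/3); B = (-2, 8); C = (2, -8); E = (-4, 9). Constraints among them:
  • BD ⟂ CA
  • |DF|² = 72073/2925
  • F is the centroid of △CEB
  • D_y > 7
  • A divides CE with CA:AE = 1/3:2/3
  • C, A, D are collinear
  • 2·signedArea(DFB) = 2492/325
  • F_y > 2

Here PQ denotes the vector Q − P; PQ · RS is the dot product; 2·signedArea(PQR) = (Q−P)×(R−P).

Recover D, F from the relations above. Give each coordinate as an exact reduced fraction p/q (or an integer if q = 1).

1. D_x = -1126/325  [C, A, D are collinear ∩ BD ⟂ CA]
2. D_y = 2432/325  [C, A, D are collinear ∩ BD ⟂ CA]
   → D = (-1126/325, 2432/325)
3. F_x = -4/3  [F is the centroid of △CEB]
4. F_y = 3  [F is the centroid of △CEB]
   → F = (-4/3, 3)

D = (-1126/325, 2432/325)
F = (-4/3, 3)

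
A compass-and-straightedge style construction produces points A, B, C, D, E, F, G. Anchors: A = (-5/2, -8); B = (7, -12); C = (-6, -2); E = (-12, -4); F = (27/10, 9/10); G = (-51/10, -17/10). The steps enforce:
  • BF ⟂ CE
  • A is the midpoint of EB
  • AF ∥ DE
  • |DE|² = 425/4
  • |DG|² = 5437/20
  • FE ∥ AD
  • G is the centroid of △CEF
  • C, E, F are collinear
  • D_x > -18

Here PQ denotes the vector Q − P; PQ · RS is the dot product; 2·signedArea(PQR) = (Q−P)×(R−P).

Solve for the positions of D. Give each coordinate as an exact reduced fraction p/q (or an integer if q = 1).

D = (-86/5, -129/10)

1. D_x = -86/5  [AF ∥ DE ∩ FE ∥ AD]
2. D_y = -129/10  [AF ∥ DE ∩ FE ∥ AD]
   → D = (-86/5, -129/10)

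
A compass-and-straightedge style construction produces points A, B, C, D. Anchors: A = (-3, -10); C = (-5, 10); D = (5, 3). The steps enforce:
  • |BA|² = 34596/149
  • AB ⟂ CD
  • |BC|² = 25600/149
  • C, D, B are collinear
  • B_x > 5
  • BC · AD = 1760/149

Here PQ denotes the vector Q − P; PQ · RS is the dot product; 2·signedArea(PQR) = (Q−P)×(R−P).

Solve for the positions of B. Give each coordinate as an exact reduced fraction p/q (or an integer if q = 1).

B = (855/149, 370/149)

1. B_x = 855/149  [C, D, B are collinear ∩ AB ⟂ CD]
2. B_y = 370/149  [C, D, B are collinear ∩ AB ⟂ CD]
   → B = (855/149, 370/149)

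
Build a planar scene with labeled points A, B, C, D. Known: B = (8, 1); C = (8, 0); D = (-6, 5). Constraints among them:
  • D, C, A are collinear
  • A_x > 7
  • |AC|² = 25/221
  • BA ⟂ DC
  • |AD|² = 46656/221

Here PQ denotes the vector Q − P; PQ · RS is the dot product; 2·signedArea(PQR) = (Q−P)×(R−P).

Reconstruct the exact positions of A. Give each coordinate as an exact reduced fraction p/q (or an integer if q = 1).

1. A_x = 1698/221  [D, C, A are collinear ∩ BA ⟂ DC]
2. A_y = 25/221  [D, C, A are collinear ∩ BA ⟂ DC]
   → A = (1698/221, 25/221)

A = (1698/221, 25/221)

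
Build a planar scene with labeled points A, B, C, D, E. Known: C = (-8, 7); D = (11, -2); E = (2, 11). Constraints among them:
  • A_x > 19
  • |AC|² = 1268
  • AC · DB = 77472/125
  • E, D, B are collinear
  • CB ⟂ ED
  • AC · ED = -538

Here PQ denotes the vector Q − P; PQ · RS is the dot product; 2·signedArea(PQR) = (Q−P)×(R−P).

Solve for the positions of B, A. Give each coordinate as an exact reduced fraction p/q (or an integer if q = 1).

1. B_x = 79/125  [E, D, B are collinear ∩ CB ⟂ ED]
2. B_y = 1622/125  [E, D, B are collinear ∩ CB ⟂ ED]
   → B = (79/125, 1622/125)
3. A_x = 20  [line -9·x + 13·y + 375 = 0 ∩ |AC|² = 1268]
4. A_y = -15  [line -9·x + 13·y + 375 = 0 ∩ |AC|² = 1268]
   → A = (20, -15)

A = (20, -15)
B = (79/125, 1622/125)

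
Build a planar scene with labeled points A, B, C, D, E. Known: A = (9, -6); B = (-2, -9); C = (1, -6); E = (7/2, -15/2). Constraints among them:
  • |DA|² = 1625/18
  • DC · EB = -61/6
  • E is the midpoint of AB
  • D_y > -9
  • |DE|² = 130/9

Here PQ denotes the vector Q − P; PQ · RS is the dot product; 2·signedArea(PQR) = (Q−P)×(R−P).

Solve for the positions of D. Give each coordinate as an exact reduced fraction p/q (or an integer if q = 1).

D = (-1/6, -17/2)

1. D_x = -1/6  [line 11/2·x + 3/2·y + 41/3 = 0 ∩ |DE|² = 130/9]
2. D_y = -17/2  [line 11/2·x + 3/2·y + 41/3 = 0 ∩ |DE|² = 130/9]
   → D = (-1/6, -17/2)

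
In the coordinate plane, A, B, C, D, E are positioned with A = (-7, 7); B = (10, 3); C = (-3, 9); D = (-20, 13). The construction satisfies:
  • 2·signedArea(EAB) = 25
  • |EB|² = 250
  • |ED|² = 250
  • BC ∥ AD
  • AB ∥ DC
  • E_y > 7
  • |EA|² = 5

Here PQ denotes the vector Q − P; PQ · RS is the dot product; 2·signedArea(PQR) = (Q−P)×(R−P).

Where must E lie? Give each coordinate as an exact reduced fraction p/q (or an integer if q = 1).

E = (-5, 8)

1. E_x = -5  [line 4·x + 17·y + -116 = 0 ∩ |EB|² = 250]
2. E_y = 8  [line 4·x + 17·y + -116 = 0 ∩ |EB|² = 250]
   → E = (-5, 8)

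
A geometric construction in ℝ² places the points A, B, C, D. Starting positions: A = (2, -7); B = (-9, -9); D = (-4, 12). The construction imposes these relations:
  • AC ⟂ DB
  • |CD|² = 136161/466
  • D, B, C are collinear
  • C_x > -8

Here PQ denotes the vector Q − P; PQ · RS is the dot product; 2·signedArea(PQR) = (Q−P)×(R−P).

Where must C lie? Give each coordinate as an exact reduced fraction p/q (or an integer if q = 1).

1. C_x = -3709/466  [D, B, C are collinear ∩ AC ⟂ DB]
2. C_y = -2157/466  [D, B, C are collinear ∩ AC ⟂ DB]
   → C = (-3709/466, -2157/466)

C = (-3709/466, -2157/466)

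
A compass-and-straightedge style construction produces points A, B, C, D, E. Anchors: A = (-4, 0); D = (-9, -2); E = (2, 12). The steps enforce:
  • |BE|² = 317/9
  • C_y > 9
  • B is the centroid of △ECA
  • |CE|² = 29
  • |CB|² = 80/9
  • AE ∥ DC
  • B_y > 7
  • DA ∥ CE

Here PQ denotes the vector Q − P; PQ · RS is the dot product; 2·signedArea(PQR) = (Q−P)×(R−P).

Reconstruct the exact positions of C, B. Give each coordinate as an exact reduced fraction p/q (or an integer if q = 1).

1. C_x = -3  [DA ∥ CE ∩ AE ∥ DC]
2. C_y = 10  [DA ∥ CE ∩ AE ∥ DC]
   → C = (-3, 10)
3. B_x = -5/3  [B is the centroid of △ECA]
4. B_y = 22/3  [B is the centroid of △ECA]
   → B = (-5/3, 22/3)

B = (-5/3, 22/3)
C = (-3, 10)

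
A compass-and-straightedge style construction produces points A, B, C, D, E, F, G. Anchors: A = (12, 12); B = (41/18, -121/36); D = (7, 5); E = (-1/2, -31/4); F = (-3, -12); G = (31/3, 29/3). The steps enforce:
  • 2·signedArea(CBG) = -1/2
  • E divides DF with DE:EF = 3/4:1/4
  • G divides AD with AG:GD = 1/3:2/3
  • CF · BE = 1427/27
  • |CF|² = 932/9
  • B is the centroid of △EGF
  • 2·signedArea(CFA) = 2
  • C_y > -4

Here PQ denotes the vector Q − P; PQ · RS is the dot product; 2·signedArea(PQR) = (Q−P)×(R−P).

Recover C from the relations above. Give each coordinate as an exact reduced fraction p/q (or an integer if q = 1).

1. C_x = 7/3  [2·signedArea(CBG) = -1/2 ∩ CF · BE = 1427/27]
2. C_y = -10/3  [2·signedArea(CBG) = -1/2 ∩ CF · BE = 1427/27]
   → C = (7/3, -10/3)

C = (7/3, -10/3)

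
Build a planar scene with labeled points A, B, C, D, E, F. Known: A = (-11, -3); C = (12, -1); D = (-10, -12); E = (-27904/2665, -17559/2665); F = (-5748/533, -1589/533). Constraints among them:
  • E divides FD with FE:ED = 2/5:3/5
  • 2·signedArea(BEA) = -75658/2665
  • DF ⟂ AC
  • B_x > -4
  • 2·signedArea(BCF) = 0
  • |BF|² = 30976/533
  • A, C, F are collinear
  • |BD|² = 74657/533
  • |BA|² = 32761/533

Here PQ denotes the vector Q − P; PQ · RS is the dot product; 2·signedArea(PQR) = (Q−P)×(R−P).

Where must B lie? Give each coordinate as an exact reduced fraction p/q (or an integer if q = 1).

1. B_x = -1700/533  [2·signedArea(BCF) = 0 ∩ 2·signedArea(BEA) = -75658/2665]
2. B_y = -1237/533  [2·signedArea(BCF) = 0 ∩ 2·signedArea(BEA) = -75658/2665]
   → B = (-1700/533, -1237/533)

B = (-1700/533, -1237/533)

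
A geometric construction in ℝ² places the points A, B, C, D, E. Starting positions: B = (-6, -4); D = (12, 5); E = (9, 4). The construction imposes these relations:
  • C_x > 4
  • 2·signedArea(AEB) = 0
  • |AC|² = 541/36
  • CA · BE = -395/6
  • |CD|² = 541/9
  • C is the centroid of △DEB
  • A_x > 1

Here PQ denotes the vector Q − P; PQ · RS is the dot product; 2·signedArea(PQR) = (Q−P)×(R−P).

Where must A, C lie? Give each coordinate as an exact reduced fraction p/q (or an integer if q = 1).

A = (3/2, 0)
C = (5, 5/3)

1. C_x = 5  [C is the centroid of △DEB]
2. C_y = 5/3  [C is the centroid of △DEB]
   → C = (5, 5/3)
3. A_x = 3/2  [2·signedArea(AEB) = 0 ∩ CA · BE = -395/6]
4. A_y = 0  [2·signedArea(AEB) = 0 ∩ CA · BE = -395/6]
   → A = (3/2, 0)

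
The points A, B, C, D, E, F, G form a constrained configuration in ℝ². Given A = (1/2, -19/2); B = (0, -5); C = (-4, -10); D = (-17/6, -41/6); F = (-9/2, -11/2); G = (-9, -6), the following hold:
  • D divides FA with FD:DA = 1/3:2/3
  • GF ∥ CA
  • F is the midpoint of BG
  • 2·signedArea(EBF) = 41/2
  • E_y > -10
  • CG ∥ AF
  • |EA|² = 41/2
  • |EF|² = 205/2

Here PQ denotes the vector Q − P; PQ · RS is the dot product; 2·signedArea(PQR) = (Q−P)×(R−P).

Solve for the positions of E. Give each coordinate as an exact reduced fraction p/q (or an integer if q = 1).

1. E_x = 5  [line 1/2·x + -9/2·y + -43 = 0 ∩ |EF|² = 205/2]
2. E_y = -9  [line 1/2·x + -9/2·y + -43 = 0 ∩ |EF|² = 205/2]
   → E = (5, -9)

E = (5, -9)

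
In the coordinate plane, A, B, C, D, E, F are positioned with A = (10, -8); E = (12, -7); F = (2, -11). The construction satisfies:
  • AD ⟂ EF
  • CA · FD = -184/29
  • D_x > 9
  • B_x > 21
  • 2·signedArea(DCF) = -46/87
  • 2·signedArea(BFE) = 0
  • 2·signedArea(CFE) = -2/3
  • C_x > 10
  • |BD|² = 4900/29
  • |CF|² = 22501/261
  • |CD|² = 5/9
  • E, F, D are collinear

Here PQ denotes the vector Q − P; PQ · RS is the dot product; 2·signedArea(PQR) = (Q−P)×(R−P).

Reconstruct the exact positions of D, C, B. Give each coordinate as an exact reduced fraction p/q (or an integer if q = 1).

B = (22, -3)
C = (926/87, -662/87)
D = (288/29, -227/29)

1. D_x = 288/29  [E, F, D are collinear ∩ AD ⟂ EF]
2. D_y = -227/29  [E, F, D are collinear ∩ AD ⟂ EF]
   → D = (288/29, -227/29)
3. C_x = 926/87  [CA · FD = -184/29 ∩ 2·signedArea(CFE) = -2/3]
4. C_y = -662/87  [CA · FD = -184/29 ∩ 2·signedArea(CFE) = -2/3]
   → C = (926/87, -662/87)
5. B_x = 22  [line -4·x + 10·y + 118 = 0 ∩ |BD|² = 4900/29]
6. B_y = -3  [line -4·x + 10·y + 118 = 0 ∩ |BD|² = 4900/29]
   → B = (22, -3)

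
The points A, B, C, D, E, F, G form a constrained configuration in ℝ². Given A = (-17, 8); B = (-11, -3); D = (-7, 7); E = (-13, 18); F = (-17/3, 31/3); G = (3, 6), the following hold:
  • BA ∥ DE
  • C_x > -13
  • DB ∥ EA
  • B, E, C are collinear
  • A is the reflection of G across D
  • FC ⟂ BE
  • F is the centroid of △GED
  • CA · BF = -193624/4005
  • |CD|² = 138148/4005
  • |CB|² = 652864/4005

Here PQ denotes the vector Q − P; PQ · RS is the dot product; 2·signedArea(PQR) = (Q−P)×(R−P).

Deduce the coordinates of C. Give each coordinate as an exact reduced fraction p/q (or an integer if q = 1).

1. C_x = -16301/1335  [B, E, C are collinear ∩ FC ⟂ BE]
2. C_y = 4321/445  [B, E, C are collinear ∩ FC ⟂ BE]
   → C = (-16301/1335, 4321/445)

C = (-16301/1335, 4321/445)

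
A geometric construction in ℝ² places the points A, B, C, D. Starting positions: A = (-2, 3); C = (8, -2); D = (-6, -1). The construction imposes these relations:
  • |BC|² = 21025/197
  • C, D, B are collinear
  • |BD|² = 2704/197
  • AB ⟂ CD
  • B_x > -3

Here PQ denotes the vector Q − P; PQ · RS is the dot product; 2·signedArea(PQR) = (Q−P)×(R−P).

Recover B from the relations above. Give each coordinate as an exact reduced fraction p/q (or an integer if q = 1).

1. B_x = -454/197  [C, D, B are collinear ∩ AB ⟂ CD]
2. B_y = -249/197  [C, D, B are collinear ∩ AB ⟂ CD]
   → B = (-454/197, -249/197)

B = (-454/197, -249/197)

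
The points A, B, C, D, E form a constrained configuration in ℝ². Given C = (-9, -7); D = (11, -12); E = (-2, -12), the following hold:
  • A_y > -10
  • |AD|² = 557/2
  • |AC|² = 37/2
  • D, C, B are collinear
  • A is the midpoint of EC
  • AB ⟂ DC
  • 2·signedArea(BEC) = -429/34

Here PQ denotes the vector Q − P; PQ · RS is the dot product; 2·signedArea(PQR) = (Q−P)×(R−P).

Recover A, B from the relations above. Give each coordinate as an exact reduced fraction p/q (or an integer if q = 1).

A = (-11/2, -19/2)
B = (-87/17, -271/34)

1. A_x = -11/2  [A is the midpoint of EC]
2. A_y = -19/2  [A is the midpoint of EC]
   → A = (-11/2, -19/2)
3. B_x = -87/17  [D, C, B are collinear ∩ AB ⟂ DC]
4. B_y = -271/34  [D, C, B are collinear ∩ AB ⟂ DC]
   → B = (-87/17, -271/34)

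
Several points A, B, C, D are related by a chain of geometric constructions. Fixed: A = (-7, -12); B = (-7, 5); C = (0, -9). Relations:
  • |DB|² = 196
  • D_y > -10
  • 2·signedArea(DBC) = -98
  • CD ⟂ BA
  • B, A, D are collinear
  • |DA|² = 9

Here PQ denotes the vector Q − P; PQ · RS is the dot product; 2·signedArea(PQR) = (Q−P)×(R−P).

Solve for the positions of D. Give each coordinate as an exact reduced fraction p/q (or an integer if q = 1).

1. D_x = -7  [B, A, D are collinear ∩ CD ⟂ BA]
2. D_y = -9  [B, A, D are collinear ∩ CD ⟂ BA]
   → D = (-7, -9)

D = (-7, -9)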